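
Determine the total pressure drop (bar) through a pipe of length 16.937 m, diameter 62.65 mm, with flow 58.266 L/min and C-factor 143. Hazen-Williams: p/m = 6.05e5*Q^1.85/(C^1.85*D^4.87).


Q^1.85 = 1845.1
C^1.85 = 9713.4
D^4.87 = 5.6364e+08
p/m = 0.00020389 bar/m
p_total = 0.00020389 * 16.937 = 0.0034533 bar

0.0034533 bar


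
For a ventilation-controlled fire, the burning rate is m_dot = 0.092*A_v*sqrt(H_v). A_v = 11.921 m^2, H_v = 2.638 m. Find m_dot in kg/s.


sqrt(H_v) = 1.6242
m_dot = 0.092 * 11.921 * 1.6242 = 1.7813 kg/s

1.7813 kg/s


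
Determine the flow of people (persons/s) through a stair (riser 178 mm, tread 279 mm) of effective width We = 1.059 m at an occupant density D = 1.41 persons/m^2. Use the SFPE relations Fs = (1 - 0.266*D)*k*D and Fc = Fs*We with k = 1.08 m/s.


1 - 0.266*D = 1 - 0.266*1.41 = 0.62494
Fs = 0.62494 * 1.08 * 1.41 = 0.95166 persons/(s*m)
Fc = 0.95166 * 1.059 = 1.0078 persons/s

1.0078 persons/s


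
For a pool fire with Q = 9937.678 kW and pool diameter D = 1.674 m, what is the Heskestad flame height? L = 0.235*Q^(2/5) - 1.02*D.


Q^(2/5) = 39.711
0.235 * Q^(2/5) = 9.3322
1.02 * D = 1.7075
L = 7.6247 m

7.6247 m


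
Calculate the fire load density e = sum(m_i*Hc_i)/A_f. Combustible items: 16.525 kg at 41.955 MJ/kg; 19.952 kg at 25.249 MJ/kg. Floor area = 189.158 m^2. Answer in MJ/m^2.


Total energy = 16.525*41.955 + 19.952*25.249
= 693.3064 + 503.7680
= 1197.074 MJ
e = 1197.074 / 189.158 = 6.3284 MJ/m^2

6.3284 MJ/m^2


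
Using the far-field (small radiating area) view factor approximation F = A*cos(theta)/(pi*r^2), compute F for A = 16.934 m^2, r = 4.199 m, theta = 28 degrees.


cos(28 deg) = 0.88295
pi*r^2 = 55.391
F = 16.934 * 0.88295 / 55.391 = 0.26993

0.26993


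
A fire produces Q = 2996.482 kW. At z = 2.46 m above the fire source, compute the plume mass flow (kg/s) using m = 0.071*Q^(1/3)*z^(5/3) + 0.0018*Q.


Q^(1/3) = 14.417
z^(5/3) = 4.4829
First term = 0.071 * 14.417 * 4.4829 = 4.5887
Second term = 0.0018 * 2996.482 = 5.3937
m = 9.9823 kg/s

9.9823 kg/s


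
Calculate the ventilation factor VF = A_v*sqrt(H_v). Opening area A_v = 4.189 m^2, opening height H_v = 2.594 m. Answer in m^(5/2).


sqrt(H_v) = 1.6106
VF = 4.189 * 1.6106 = 6.7468 m^(5/2)

6.7468 m^(5/2)


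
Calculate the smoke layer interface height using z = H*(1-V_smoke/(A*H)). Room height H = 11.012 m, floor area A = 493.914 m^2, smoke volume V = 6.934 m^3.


V/(A*H) = 0.0012749
1 - 0.0012749 = 0.99873
z = 11.012 * 0.99873 = 10.998 m

10.998 m


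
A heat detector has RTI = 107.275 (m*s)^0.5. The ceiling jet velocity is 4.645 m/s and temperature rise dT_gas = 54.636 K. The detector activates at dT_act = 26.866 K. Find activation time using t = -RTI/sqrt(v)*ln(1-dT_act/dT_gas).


dT_act/dT_gas = 0.49173
ln(1 - 0.49173) = -0.67674
t = -107.275 / sqrt(4.645) * -0.67674 = 33.684 s

33.684 s


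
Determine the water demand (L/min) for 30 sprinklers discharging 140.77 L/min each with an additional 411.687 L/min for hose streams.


Sprinkler demand = 30 * 140.77 = 4223.1 L/min
Total = 4223.1 + 411.687 = 4634.787 L/min

4634.787 L/min


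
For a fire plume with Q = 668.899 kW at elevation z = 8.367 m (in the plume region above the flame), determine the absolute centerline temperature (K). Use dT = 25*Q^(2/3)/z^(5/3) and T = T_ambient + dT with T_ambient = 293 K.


Q^(2/3) = 76.485
z^(5/3) = 34.484
dT = 25 * 76.485 / 34.484 = 55.449 K
T = 293 + 55.449 = 348.45 K

348.45 K


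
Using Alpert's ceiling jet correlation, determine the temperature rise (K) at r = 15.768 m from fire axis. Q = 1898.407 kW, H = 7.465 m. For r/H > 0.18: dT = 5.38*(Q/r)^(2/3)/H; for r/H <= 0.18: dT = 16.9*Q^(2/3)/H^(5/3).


r/H = 15.768 / 7.465 = 2.1123
r/H > 0.18, so dT = 5.38*(Q/r)^(2/3)/H
Q/r = 120.40
(Q/r)^(2/3) = 24.382
dT = 5.38 * 24.382 / 7.465 = 17.572 K

17.572 K


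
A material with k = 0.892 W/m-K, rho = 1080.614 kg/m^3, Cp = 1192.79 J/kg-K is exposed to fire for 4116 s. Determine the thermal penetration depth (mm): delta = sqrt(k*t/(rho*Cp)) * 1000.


alpha = 0.892 / (1080.614 * 1192.79) = 6.9204e-07 m^2/s
alpha * t = 0.0028484
delta = sqrt(0.0028484) * 1000 = 53.371 mm

53.371 mm


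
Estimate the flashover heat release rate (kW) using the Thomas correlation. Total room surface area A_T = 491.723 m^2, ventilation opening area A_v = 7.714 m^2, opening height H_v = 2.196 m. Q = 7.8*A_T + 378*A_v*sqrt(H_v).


7.8*A_T = 3835.4
sqrt(H_v) = 1.4819
378*A_v*sqrt(H_v) = 4321.0
Q = 3835.4 + 4321.0 = 8156.5 kW

8156.5 kW


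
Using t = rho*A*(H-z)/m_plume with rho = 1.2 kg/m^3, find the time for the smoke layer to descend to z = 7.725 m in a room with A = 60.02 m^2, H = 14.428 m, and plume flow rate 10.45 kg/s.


H - z = 6.703 m
t = 1.2 * 60.02 * 6.703 / 10.45 = 46.199 s

46.199 s


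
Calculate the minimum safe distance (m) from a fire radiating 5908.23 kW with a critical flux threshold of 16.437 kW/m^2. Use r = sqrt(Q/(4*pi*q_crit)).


4*pi*q_crit = 206.55
Q/(4*pi*q_crit) = 28.604
r = sqrt(28.604) = 5.3483 m

5.3483 m


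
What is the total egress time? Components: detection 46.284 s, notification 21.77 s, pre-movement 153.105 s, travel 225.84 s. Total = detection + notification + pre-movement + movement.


Total = 46.284 + 21.77 + 153.105 + 225.84 = 446.999 s

446.999 s


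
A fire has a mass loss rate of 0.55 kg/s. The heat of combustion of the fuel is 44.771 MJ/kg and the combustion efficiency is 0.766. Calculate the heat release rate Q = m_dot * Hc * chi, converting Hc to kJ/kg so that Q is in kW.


Hc = 44.771 MJ/kg = 44.771 * 1000 kJ/kg = 44771 kJ/kg
Q = 0.55 kg/s * 44771 kJ/kg * 0.766 = 18862 kW

18862 kW


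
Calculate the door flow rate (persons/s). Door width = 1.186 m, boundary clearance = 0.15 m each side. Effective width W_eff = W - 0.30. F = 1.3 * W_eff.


W_eff = 1.186 - 0.30 = 0.886 m
F = 1.3 * 0.886 = 1.1518 persons/s

1.1518 persons/s


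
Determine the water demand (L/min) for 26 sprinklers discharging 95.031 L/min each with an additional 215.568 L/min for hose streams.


Sprinkler demand = 26 * 95.031 = 2470.806 L/min
Total = 2470.806 + 215.568 = 2686.374 L/min

2686.374 L/min


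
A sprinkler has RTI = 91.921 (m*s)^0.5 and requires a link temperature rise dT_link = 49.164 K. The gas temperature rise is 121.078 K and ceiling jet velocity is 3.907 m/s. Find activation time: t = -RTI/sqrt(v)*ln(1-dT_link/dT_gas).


dT_link/dT_gas = 0.40605
ln(1 - 0.40605) = -0.52096
t = -91.921 / sqrt(3.907) * -0.52096 = 24.227 s

24.227 s


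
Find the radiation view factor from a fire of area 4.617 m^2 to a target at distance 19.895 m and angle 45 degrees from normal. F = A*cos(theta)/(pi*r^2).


cos(45 deg) = 0.70711
pi*r^2 = 1243.5
F = 4.617 * 0.70711 / 1243.5 = 0.0026255

0.0026255


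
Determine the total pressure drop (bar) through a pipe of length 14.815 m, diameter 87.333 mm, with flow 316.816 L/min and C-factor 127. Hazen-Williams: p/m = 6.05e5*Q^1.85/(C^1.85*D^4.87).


Q^1.85 = 42315
C^1.85 = 7799.0
D^4.87 = 2.8414e+09
p/m = 0.0011552 bar/m
p_total = 0.0011552 * 14.815 = 0.017115 bar

0.017115 bar


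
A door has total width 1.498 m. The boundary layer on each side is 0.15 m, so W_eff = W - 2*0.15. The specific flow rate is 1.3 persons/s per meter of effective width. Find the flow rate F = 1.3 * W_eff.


W_eff = 1.498 - 0.30 = 1.198 m
F = 1.3 * 1.198 = 1.5574 persons/s

1.5574 persons/s


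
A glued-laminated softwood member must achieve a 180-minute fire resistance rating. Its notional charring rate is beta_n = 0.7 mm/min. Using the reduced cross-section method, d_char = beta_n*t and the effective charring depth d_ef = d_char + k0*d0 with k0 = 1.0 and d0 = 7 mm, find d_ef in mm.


d_char = 0.7 * 180 = 126 mm
d_ef = 126 + 1.0*7 = 133 mm

133 mm


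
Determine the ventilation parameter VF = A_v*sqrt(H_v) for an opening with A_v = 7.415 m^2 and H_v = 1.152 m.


sqrt(H_v) = 1.0733
VF = 7.415 * 1.0733 = 7.9586 m^(5/2)

7.9586 m^(5/2)


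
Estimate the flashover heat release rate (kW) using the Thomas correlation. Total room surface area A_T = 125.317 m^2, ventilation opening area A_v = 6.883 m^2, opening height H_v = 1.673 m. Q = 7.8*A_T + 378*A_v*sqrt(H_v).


7.8*A_T = 977.47
sqrt(H_v) = 1.2934
378*A_v*sqrt(H_v) = 3365.3
Q = 977.47 + 3365.3 = 4342.7 kW

4342.7 kW


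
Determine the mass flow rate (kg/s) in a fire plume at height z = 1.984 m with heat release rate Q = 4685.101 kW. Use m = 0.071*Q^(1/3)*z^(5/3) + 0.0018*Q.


Q^(1/3) = 16.733
z^(5/3) = 3.1326
First term = 0.071 * 16.733 * 3.1326 = 3.7216
Second term = 0.0018 * 4685.101 = 8.4332
m = 12.155 kg/s

12.155 kg/s


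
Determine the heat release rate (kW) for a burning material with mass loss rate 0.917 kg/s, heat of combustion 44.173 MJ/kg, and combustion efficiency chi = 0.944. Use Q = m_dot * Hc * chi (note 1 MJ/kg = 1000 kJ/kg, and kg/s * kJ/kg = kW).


Hc = 44.173 MJ/kg = 44.173 * 1000 kJ/kg = 44173 kJ/kg
Q = 0.917 kg/s * 44173 kJ/kg * 0.944 = 38238 kW

38238 kW


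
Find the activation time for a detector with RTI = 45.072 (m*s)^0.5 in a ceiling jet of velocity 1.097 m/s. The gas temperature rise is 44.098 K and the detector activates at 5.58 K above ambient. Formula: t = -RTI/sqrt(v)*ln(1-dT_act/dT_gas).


dT_act/dT_gas = 0.12654
ln(1 - 0.12654) = -0.13529
t = -45.072 / sqrt(1.097) * -0.13529 = 5.8219 s

5.8219 s


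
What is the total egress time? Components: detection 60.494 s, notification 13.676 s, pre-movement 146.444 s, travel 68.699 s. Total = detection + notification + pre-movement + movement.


Total = 60.494 + 13.676 + 146.444 + 68.699 = 289.313 s

289.313 s


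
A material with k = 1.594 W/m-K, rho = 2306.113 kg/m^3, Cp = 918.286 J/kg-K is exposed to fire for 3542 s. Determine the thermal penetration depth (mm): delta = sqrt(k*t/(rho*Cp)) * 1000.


alpha = 1.594 / (2306.113 * 918.286) = 7.5271e-07 m^2/s
alpha * t = 0.0026661
delta = sqrt(0.0026661) * 1000 = 51.634 mm

51.634 mm


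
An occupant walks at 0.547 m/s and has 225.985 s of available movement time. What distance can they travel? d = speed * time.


d = 0.547 * 225.985 = 123.61 m

123.61 m


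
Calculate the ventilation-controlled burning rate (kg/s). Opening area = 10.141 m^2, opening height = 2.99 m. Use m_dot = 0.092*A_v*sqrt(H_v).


sqrt(H_v) = 1.7292
m_dot = 0.092 * 10.141 * 1.7292 = 1.6133 kg/s

1.6133 kg/s


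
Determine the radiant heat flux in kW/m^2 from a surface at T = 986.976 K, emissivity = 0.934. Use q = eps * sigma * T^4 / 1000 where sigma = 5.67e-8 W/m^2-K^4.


T^4 = 9.4891e+11
q = 0.934 * 5.67e-8 * 9.4891e+11 / 1000 = 50.252 kW/m^2

50.252 kW/m^2


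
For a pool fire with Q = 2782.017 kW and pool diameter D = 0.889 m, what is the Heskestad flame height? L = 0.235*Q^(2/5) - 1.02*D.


Q^(2/5) = 23.864
0.235 * Q^(2/5) = 5.6080
1.02 * D = 0.90678
L = 4.7013 m

4.7013 m


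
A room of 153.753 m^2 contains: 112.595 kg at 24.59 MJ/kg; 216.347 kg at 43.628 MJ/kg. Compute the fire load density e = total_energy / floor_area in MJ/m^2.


Total energy = 112.595*24.59 + 216.347*43.628
= 2768.711 + 9438.787
= 12207.50 MJ
e = 12207.50 / 153.753 = 79.397 MJ/m^2

79.397 MJ/m^2


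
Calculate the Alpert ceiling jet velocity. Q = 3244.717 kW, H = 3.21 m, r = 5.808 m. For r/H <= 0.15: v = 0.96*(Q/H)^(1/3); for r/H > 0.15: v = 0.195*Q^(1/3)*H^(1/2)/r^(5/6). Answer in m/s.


r/H = 5.808 / 3.21 = 1.8093
r/H > 0.15, so v = 0.195*Q^(1/3)*H^(1/2)/r^(5/6)
Q^(1/3) = 14.804
H^(1/2) = 1.7916
r^(5/6) = 4.3320
v = 0.195 * 14.804 * 1.7916 / 4.3320 = 1.1940 m/s

1.1940 m/s


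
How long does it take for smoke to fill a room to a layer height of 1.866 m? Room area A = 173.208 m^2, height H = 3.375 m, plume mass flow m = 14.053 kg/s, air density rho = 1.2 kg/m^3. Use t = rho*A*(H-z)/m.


H - z = 1.509 m
t = 1.2 * 173.208 * 1.509 / 14.053 = 22.319 s

22.319 s


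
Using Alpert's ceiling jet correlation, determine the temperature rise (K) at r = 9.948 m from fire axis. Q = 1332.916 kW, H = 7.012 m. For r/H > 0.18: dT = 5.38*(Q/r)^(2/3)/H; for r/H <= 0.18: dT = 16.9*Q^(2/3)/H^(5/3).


r/H = 9.948 / 7.012 = 1.4187
r/H > 0.18, so dT = 5.38*(Q/r)^(2/3)/H
Q/r = 133.99
(Q/r)^(2/3) = 26.185
dT = 5.38 * 26.185 / 7.012 = 20.090 K

20.090 K


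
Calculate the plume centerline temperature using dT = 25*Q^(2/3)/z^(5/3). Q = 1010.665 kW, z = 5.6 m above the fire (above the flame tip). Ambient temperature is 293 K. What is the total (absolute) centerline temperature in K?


Q^(2/3) = 100.71
z^(5/3) = 17.660
dT = 25 * 100.71 / 17.660 = 142.57 K
T = 293 + 142.57 = 435.57 K

435.57 K


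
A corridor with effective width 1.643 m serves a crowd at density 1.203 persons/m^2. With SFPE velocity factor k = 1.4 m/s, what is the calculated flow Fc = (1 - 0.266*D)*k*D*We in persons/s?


1 - 0.266*D = 1 - 0.266*1.203 = 0.68000
Fs = 0.68000 * 1.4 * 1.203 = 1.1453 persons/(s*m)
Fc = 1.1453 * 1.643 = 1.8817 persons/s

1.8817 persons/s


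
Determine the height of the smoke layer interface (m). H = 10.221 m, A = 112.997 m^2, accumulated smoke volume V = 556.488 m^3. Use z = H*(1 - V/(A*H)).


V/(A*H) = 0.48183
1 - 0.48183 = 0.51817
z = 10.221 * 0.51817 = 5.2962 m

5.2962 m


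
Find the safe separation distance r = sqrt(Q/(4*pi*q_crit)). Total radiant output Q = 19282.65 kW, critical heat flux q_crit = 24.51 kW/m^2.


4*pi*q_crit = 308.00
Q/(4*pi*q_crit) = 62.606
r = sqrt(62.606) = 7.9124 m

7.9124 m


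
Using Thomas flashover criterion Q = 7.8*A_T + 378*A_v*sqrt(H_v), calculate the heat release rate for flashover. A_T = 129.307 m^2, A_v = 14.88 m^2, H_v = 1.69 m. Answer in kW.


7.8*A_T = 1008.6
sqrt(H_v) = 1.3
378*A_v*sqrt(H_v) = 7312.032
Q = 1008.6 + 7312.032 = 8320.6 kW

8320.6 kW


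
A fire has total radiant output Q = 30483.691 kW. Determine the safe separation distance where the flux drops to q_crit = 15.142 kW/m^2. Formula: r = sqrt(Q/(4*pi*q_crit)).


4*pi*q_crit = 190.28
Q/(4*pi*q_crit) = 160.20
r = sqrt(160.20) = 12.657 m

12.657 m


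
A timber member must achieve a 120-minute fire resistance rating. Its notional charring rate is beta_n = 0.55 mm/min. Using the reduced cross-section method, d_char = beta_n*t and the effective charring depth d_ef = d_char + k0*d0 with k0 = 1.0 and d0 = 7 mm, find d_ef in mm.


d_char = 0.55 * 120 = 66 mm
d_ef = 66 + 1.0*7 = 73 mm

73 mm


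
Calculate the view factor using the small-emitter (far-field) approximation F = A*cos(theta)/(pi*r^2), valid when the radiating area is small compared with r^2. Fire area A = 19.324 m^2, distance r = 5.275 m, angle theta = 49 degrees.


cos(49 deg) = 0.65606
pi*r^2 = 87.417
F = 19.324 * 0.65606 / 87.417 = 0.14503

0.14503


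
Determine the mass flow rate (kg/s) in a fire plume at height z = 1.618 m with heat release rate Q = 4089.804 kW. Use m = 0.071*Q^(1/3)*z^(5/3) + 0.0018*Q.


Q^(1/3) = 15.992
z^(5/3) = 2.2300
First term = 0.071 * 15.992 * 2.2300 = 2.5320
Second term = 0.0018 * 4089.804 = 7.3616
m = 9.8936 kg/s

9.8936 kg/s


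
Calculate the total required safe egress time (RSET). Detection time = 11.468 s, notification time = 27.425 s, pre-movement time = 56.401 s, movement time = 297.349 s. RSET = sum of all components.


Total = 11.468 + 27.425 + 56.401 + 297.349 = 392.643 s

392.643 s


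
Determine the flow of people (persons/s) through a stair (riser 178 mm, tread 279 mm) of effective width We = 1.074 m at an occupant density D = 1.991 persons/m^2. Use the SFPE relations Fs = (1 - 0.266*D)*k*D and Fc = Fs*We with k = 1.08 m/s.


1 - 0.266*D = 1 - 0.266*1.991 = 0.47039
Fs = 0.47039 * 1.08 * 1.991 = 1.0115 persons/(s*m)
Fc = 1.0115 * 1.074 = 1.0863 persons/s

1.0863 persons/s


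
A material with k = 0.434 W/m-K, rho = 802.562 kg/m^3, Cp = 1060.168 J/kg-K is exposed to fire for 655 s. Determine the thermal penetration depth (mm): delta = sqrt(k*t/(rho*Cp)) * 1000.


alpha = 0.434 / (802.562 * 1060.168) = 5.1008e-07 m^2/s
alpha * t = 0.00033410
delta = sqrt(0.00033410) * 1000 = 18.278 mm

18.278 mm


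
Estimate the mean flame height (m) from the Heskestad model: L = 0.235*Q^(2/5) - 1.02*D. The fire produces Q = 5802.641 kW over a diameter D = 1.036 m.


Q^(2/5) = 32.022
0.235 * Q^(2/5) = 7.5252
1.02 * D = 1.0567
L = 6.4685 m

6.4685 m


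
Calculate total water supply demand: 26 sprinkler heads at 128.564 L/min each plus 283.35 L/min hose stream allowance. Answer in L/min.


Sprinkler demand = 26 * 128.564 = 3342.664 L/min
Total = 3342.664 + 283.35 = 3626.014 L/min

3626.014 L/min


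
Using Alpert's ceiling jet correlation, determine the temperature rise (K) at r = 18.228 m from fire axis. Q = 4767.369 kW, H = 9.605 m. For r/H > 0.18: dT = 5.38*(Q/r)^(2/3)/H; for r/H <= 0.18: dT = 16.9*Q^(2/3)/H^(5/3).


r/H = 18.228 / 9.605 = 1.8978
r/H > 0.18, so dT = 5.38*(Q/r)^(2/3)/H
Q/r = 261.54
(Q/r)^(2/3) = 40.897
dT = 5.38 * 40.897 / 9.605 = 22.908 K

22.908 K


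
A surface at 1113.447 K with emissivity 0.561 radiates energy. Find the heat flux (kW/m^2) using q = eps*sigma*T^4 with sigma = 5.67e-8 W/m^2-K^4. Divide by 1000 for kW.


T^4 = 1.5370e+12
q = 0.561 * 5.67e-8 * 1.5370e+12 / 1000 = 48.890 kW/m^2

48.890 kW/m^2


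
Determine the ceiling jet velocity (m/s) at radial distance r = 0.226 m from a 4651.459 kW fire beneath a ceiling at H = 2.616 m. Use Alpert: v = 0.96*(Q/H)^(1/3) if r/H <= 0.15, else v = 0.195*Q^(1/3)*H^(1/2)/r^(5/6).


r/H = 0.226 / 2.616 = 0.086391
r/H <= 0.15, so v = 0.96*(Q/H)^(1/3)
Q/H = 1778.1
(Q/H)^(1/3) = 12.115
v = 0.96 * 12.115 = 11.630 m/s

11.630 m/s


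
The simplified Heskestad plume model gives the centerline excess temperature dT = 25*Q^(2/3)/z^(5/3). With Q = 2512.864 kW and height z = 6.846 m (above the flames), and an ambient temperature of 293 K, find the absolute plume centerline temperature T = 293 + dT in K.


Q^(2/3) = 184.83
z^(5/3) = 24.683
dT = 25 * 184.83 / 24.683 = 187.21 K
T = 293 + 187.21 = 480.21 K

480.21 K


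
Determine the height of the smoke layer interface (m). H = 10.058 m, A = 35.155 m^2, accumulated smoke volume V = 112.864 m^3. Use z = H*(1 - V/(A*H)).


V/(A*H) = 0.31920
1 - 0.31920 = 0.68080
z = 10.058 * 0.68080 = 6.8475 m

6.8475 m


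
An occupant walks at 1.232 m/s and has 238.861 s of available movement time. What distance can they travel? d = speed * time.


d = 1.232 * 238.861 = 294.28 m

294.28 m


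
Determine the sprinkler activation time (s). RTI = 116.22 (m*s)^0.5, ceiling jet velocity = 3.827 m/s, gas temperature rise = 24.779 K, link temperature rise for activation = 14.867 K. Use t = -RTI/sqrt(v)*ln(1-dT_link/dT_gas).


dT_link/dT_gas = 0.59998
ln(1 - 0.59998) = -0.91625
t = -116.22 / sqrt(3.827) * -0.91625 = 54.433 s

54.433 s


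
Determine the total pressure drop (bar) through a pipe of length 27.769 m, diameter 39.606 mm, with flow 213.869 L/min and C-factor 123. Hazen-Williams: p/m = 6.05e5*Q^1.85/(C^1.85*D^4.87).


Q^1.85 = 20454
C^1.85 = 7350.6
D^4.87 = 6.0408e+07
p/m = 0.027868 bar/m
p_total = 0.027868 * 27.769 = 0.77387 bar

0.77387 bar


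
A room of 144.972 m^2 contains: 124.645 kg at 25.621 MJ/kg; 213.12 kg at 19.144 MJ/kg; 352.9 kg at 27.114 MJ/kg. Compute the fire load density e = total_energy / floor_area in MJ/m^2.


Total energy = 124.645*25.621 + 213.12*19.144 + 352.9*27.114
= 3193.530 + 4079.969 + 9568.531
= 16842.03 MJ
e = 16842.03 / 144.972 = 116.17 MJ/m^2

116.17 MJ/m^2


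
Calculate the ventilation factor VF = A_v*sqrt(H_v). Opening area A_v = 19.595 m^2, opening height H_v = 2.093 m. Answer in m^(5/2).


sqrt(H_v) = 1.4467
VF = 19.595 * 1.4467 = 28.348 m^(5/2)

28.348 m^(5/2)


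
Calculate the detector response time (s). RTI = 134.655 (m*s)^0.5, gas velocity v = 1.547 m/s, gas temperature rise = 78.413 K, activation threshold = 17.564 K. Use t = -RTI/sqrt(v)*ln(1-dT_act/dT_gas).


dT_act/dT_gas = 0.22399
ln(1 - 0.22399) = -0.25359
t = -134.655 / sqrt(1.547) * -0.25359 = 27.455 s

27.455 s


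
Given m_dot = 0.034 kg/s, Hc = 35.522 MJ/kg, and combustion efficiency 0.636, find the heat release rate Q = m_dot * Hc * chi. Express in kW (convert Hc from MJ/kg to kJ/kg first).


Hc = 35.522 MJ/kg = 35.522 * 1000 kJ/kg = 35522 kJ/kg
Q = 0.034 kg/s * 35522 kJ/kg * 0.636 = 768.13 kW

768.13 kW


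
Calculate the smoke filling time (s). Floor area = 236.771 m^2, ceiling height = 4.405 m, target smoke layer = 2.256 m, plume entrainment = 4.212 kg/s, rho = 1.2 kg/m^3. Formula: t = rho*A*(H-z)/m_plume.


H - z = 2.149 m
t = 1.2 * 236.771 * 2.149 / 4.212 = 144.96 s

144.96 s


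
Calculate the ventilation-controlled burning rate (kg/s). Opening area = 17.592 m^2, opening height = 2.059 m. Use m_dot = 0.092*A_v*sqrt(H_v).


sqrt(H_v) = 1.4349
m_dot = 0.092 * 17.592 * 1.4349 = 2.3224 kg/s

2.3224 kg/s


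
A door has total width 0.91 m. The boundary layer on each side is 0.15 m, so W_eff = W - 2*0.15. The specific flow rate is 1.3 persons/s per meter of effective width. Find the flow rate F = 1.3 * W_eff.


W_eff = 0.91 - 0.30 = 0.61 m
F = 1.3 * 0.61 = 0.793 persons/s

0.793 persons/s


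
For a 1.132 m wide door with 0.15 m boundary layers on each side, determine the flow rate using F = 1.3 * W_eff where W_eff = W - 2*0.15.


W_eff = 1.132 - 0.30 = 0.832 m
F = 1.3 * 0.832 = 1.0816 persons/s

1.0816 persons/s


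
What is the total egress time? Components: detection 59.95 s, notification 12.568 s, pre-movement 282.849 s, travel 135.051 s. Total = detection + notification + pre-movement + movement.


Total = 59.95 + 12.568 + 282.849 + 135.051 = 490.418 s

490.418 s


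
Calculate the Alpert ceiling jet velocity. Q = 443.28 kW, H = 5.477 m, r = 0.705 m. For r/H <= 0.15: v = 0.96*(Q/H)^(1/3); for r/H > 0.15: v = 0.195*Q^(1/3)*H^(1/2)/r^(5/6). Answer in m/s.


r/H = 0.705 / 5.477 = 0.12872
r/H <= 0.15, so v = 0.96*(Q/H)^(1/3)
Q/H = 80.935
(Q/H)^(1/3) = 4.3256
v = 0.96 * 4.3256 = 4.1526 m/s

4.1526 m/s


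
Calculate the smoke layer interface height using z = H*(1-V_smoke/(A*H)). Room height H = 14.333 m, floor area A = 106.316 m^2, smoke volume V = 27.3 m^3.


V/(A*H) = 0.017915
1 - 0.017915 = 0.98208
z = 14.333 * 0.98208 = 14.076 m

14.076 m


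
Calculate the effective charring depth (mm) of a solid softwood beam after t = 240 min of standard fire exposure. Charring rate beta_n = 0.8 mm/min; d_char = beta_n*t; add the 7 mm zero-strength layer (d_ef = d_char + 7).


d_char = 0.8 * 240 = 192 mm
d_ef = 192 + 1.0*7 = 199 mm

199 mm


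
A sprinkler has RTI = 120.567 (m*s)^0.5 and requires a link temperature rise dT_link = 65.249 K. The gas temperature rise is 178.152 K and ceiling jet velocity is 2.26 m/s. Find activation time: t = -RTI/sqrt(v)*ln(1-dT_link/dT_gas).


dT_link/dT_gas = 0.36625
ln(1 - 0.36625) = -0.45611
t = -120.567 / sqrt(2.26) * -0.45611 = 36.580 s

36.580 s


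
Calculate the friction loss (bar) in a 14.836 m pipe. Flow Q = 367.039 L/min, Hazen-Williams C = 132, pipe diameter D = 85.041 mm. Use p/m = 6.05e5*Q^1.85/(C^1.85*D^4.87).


Q^1.85 = 55554
C^1.85 = 8376.5
D^4.87 = 2.4963e+09
p/m = 0.0016074 bar/m
p_total = 0.0016074 * 14.836 = 0.023847 bar

0.023847 bar


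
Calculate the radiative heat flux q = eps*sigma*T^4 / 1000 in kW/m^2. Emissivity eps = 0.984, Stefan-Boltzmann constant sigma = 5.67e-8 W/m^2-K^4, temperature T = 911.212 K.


T^4 = 6.8941e+11
q = 0.984 * 5.67e-8 * 6.8941e+11 / 1000 = 38.464 kW/m^2

38.464 kW/m^2


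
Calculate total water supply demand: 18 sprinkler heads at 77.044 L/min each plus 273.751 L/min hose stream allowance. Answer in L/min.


Sprinkler demand = 18 * 77.044 = 1386.792 L/min
Total = 1386.792 + 273.751 = 1660.543 L/min

1660.543 L/min


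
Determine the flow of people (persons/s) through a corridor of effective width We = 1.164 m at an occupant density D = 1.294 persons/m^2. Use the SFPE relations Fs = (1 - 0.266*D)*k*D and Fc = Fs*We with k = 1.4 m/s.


1 - 0.266*D = 1 - 0.266*1.294 = 0.65580
Fs = 0.65580 * 1.4 * 1.294 = 1.1880 persons/(s*m)
Fc = 1.1880 * 1.164 = 1.3829 persons/s

1.3829 persons/s


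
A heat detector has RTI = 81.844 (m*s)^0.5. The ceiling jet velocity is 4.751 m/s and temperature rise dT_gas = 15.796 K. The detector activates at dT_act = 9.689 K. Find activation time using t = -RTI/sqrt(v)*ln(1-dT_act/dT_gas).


dT_act/dT_gas = 0.61338
ln(1 - 0.61338) = -0.95032
t = -81.844 / sqrt(4.751) * -0.95032 = 35.683 s

35.683 s


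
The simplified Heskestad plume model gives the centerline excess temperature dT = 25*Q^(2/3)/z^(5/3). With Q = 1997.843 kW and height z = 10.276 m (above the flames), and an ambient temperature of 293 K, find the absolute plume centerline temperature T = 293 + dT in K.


Q^(2/3) = 158.63
z^(5/3) = 48.571
dT = 25 * 158.63 / 48.571 = 81.647 K
T = 293 + 81.647 = 374.65 K

374.65 K


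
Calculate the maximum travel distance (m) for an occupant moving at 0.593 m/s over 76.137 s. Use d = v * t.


d = 0.593 * 76.137 = 45.149 m

45.149 m


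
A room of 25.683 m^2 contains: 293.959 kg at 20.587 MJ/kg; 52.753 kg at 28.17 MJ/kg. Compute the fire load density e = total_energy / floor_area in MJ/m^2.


Total energy = 293.959*20.587 + 52.753*28.17
= 6051.734 + 1486.052
= 7537.786 MJ
e = 7537.786 / 25.683 = 293.49 MJ/m^2

293.49 MJ/m^2


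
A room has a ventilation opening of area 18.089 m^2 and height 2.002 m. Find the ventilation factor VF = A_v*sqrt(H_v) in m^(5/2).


sqrt(H_v) = 1.4149
VF = 18.089 * 1.4149 = 25.594 m^(5/2)

25.594 m^(5/2)


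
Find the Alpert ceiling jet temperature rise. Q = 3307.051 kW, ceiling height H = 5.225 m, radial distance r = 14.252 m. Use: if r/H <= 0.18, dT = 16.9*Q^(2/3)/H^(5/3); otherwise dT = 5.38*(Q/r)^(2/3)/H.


r/H = 14.252 / 5.225 = 2.7277
r/H > 0.18, so dT = 5.38*(Q/r)^(2/3)/H
Q/r = 232.04
(Q/r)^(2/3) = 37.761
dT = 5.38 * 37.761 / 5.225 = 38.881 K

38.881 K


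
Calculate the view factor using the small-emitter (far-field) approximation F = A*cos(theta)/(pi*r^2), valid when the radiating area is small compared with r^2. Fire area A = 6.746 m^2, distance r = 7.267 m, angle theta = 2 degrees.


cos(2 deg) = 0.99939
pi*r^2 = 165.91
F = 6.746 * 0.99939 / 165.91 = 0.040637

0.040637


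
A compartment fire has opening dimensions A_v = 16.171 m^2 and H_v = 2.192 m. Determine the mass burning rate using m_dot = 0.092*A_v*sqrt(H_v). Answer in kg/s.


sqrt(H_v) = 1.4805
m_dot = 0.092 * 16.171 * 1.4805 = 2.2026 kg/s

2.2026 kg/s


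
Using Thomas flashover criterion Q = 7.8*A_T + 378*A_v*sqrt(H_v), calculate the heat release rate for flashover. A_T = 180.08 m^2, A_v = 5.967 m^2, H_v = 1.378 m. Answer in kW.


7.8*A_T = 1404.624
sqrt(H_v) = 1.1739
378*A_v*sqrt(H_v) = 2647.7
Q = 1404.624 + 2647.7 = 4052.3 kW

4052.3 kW


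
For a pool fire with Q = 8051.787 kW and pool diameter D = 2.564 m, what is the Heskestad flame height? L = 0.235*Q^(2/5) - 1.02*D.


Q^(2/5) = 36.505
0.235 * Q^(2/5) = 8.5788
1.02 * D = 2.6153
L = 5.9635 m

5.9635 m


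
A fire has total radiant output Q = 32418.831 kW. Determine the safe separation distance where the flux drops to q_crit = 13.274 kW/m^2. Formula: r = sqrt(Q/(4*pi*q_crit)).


4*pi*q_crit = 166.81
Q/(4*pi*q_crit) = 194.35
r = sqrt(194.35) = 13.941 m

13.941 m


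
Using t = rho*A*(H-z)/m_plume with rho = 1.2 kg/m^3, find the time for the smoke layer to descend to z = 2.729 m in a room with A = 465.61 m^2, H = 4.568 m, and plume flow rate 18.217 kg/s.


H - z = 1.839 m
t = 1.2 * 465.61 * 1.839 / 18.217 = 56.404 s

56.404 s


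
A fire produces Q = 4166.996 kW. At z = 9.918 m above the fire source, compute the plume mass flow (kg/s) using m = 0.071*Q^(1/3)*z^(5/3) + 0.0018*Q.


Q^(1/3) = 16.092
z^(5/3) = 45.783
First term = 0.071 * 16.092 * 45.783 = 52.309
Second term = 0.0018 * 4166.996 = 7.5006
m = 59.809 kg/s

59.809 kg/s


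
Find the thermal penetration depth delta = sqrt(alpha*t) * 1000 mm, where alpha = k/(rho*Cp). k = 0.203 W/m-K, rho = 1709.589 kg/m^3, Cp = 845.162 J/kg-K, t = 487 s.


alpha = 0.203 / (1709.589 * 845.162) = 1.4050e-07 m^2/s
alpha * t = 6.8422e-05
delta = sqrt(6.8422e-05) * 1000 = 8.2717 mm

8.2717 mm


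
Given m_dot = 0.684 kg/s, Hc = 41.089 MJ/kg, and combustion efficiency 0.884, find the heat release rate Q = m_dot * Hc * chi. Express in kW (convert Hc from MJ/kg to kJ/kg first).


Hc = 41.089 MJ/kg = 41.089 * 1000 kJ/kg = 41089 kJ/kg
Q = 0.684 kg/s * 41089 kJ/kg * 0.884 = 24845 kW

24845 kW


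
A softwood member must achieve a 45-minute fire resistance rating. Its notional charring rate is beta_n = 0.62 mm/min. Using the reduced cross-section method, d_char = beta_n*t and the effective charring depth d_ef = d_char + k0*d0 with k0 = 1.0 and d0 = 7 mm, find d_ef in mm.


d_char = 0.62 * 45 = 27.9 mm
d_ef = 27.9 + 1.0*7 = 34.9 mm

34.9 mm


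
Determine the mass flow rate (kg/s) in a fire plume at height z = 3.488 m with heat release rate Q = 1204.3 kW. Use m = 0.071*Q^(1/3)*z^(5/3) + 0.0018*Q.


Q^(1/3) = 10.639
z^(5/3) = 8.0222
First term = 0.071 * 10.639 * 8.0222 = 6.0599
Second term = 0.0018 * 1204.3 = 2.1677
m = 8.2276 kg/s

8.2276 kg/s


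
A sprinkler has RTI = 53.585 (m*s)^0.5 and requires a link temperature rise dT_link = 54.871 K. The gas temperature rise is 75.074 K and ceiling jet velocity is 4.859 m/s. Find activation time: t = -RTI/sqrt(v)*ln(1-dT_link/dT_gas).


dT_link/dT_gas = 0.73089
ln(1 - 0.73089) = -1.3126
t = -53.585 / sqrt(4.859) * -1.3126 = 31.909 s

31.909 s


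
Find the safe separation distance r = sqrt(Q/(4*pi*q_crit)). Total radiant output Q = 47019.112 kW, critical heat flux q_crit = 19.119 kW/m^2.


4*pi*q_crit = 240.26
Q/(4*pi*q_crit) = 195.70
r = sqrt(195.70) = 13.989 m

13.989 m


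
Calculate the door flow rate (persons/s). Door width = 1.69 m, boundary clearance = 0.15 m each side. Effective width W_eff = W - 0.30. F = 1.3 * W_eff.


W_eff = 1.69 - 0.30 = 1.39 m
F = 1.3 * 1.39 = 1.807 persons/s

1.807 persons/s


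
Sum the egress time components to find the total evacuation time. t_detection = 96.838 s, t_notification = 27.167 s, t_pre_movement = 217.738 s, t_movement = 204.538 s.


Total = 96.838 + 27.167 + 217.738 + 204.538 = 546.281 s

546.281 s


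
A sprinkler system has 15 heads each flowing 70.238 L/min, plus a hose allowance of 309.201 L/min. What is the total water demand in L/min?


Sprinkler demand = 15 * 70.238 = 1053.57 L/min
Total = 1053.57 + 309.201 = 1362.771 L/min

1362.771 L/min


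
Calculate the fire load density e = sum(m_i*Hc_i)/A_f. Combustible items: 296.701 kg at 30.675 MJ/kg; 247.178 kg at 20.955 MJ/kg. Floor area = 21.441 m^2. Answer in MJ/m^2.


Total energy = 296.701*30.675 + 247.178*20.955
= 9101.303 + 5179.615
= 14280.92 MJ
e = 14280.92 / 21.441 = 666.06 MJ/m^2

666.06 MJ/m^2


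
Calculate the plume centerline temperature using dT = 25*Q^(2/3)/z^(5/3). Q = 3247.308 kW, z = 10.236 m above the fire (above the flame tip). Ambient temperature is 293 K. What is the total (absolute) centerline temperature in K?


Q^(2/3) = 219.29
z^(5/3) = 48.256
dT = 25 * 219.29 / 48.256 = 113.61 K
T = 293 + 113.61 = 406.61 K

406.61 K


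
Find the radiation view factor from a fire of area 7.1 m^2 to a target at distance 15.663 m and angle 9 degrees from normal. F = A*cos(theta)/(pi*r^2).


cos(9 deg) = 0.98769
pi*r^2 = 770.73
F = 7.1 * 0.98769 / 770.73 = 0.0090987

0.0090987


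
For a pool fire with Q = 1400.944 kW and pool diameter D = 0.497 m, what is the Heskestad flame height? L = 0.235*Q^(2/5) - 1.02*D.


Q^(2/5) = 18.137
0.235 * Q^(2/5) = 4.2622
1.02 * D = 0.50694
L = 3.7553 m

3.7553 m


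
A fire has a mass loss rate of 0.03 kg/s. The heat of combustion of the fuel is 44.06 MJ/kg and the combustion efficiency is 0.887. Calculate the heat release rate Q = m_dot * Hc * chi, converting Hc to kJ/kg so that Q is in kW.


Hc = 44.06 MJ/kg = 44.06 * 1000 kJ/kg = 44060 kJ/kg
Q = 0.03 kg/s * 44060 kJ/kg * 0.887 = 1172.4 kW

1172.4 kW


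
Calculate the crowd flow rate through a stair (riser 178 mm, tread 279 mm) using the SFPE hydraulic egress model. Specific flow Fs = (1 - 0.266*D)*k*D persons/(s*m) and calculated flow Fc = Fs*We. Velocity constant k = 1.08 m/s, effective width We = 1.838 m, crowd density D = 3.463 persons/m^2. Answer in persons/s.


1 - 0.266*D = 1 - 0.266*3.463 = 0.078842
Fs = 0.078842 * 1.08 * 3.463 = 0.29487 persons/(s*m)
Fc = 0.29487 * 1.838 = 0.54198 persons/s

0.54198 persons/s


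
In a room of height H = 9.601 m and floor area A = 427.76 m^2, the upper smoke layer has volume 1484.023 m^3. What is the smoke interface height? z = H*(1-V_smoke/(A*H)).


V/(A*H) = 0.36135
1 - 0.36135 = 0.63865
z = 9.601 * 0.63865 = 6.1317 m

6.1317 m


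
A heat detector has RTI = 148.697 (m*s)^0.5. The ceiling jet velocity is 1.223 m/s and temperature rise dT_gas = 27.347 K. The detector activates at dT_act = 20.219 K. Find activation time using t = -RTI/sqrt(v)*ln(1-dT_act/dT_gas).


dT_act/dT_gas = 0.73935
ln(1 - 0.73935) = -1.3446
t = -148.697 / sqrt(1.223) * -1.3446 = 180.79 s

180.79 s


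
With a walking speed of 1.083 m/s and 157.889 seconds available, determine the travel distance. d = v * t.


d = 1.083 * 157.889 = 170.99 m

170.99 m


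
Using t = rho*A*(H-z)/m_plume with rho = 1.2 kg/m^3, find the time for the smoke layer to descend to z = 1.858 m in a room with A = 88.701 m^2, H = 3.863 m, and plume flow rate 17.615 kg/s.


H - z = 2.005 m
t = 1.2 * 88.701 * 2.005 / 17.615 = 12.116 s

12.116 s


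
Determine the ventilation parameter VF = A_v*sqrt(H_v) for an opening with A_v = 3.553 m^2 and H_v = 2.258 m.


sqrt(H_v) = 1.5027
VF = 3.553 * 1.5027 = 5.3390 m^(5/2)

5.3390 m^(5/2)


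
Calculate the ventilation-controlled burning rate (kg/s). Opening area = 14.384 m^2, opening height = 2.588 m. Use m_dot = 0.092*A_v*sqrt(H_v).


sqrt(H_v) = 1.6087
m_dot = 0.092 * 14.384 * 1.6087 = 2.1289 kg/s

2.1289 kg/s


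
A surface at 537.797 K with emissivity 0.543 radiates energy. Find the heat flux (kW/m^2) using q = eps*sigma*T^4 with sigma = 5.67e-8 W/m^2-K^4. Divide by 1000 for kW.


T^4 = 8.3651e+10
q = 0.543 * 5.67e-8 * 8.3651e+10 / 1000 = 2.5755 kW/m^2

2.5755 kW/m^2


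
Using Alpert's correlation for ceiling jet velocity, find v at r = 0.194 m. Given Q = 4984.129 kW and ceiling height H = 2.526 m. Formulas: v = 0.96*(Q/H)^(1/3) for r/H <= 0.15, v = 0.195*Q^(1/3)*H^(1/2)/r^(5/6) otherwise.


r/H = 0.194 / 2.526 = 0.076801
r/H <= 0.15, so v = 0.96*(Q/H)^(1/3)
Q/H = 1973.1
(Q/H)^(1/3) = 12.543
v = 0.96 * 12.543 = 12.041 m/s

12.041 m/s


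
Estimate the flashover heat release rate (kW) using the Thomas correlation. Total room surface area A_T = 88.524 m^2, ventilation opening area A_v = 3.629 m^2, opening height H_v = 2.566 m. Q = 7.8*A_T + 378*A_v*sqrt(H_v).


7.8*A_T = 690.49
sqrt(H_v) = 1.6019
378*A_v*sqrt(H_v) = 2197.4
Q = 690.49 + 2197.4 = 2887.9 kW

2887.9 kW


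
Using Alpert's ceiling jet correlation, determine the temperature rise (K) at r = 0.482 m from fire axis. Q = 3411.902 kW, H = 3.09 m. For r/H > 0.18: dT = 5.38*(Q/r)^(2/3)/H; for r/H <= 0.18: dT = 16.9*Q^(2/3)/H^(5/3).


r/H = 0.482 / 3.09 = 0.15599
r/H <= 0.18, so dT = 16.9*Q^(2/3)/H^(5/3)
Q^(2/3) = 226.64
H^(5/3) = 6.5554
dT = 16.9 * 226.64 / 6.5554 = 584.28 K

584.28 K


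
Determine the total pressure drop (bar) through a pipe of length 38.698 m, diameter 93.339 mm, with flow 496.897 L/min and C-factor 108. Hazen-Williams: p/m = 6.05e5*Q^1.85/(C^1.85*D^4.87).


Q^1.85 = 97296
C^1.85 = 5778.8
D^4.87 = 3.9283e+09
p/m = 0.0025930 bar/m
p_total = 0.0025930 * 38.698 = 0.10034 bar

0.10034 bar


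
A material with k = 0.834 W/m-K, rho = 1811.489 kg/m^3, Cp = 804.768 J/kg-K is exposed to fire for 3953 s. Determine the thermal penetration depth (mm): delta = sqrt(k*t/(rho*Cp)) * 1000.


alpha = 0.834 / (1811.489 * 804.768) = 5.7208e-07 m^2/s
alpha * t = 0.0022614
delta = sqrt(0.0022614) * 1000 = 47.555 mm

47.555 mm


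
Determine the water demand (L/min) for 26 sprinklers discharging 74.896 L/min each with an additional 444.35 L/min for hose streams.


Sprinkler demand = 26 * 74.896 = 1947.296 L/min
Total = 1947.296 + 444.35 = 2391.646 L/min

2391.646 L/min


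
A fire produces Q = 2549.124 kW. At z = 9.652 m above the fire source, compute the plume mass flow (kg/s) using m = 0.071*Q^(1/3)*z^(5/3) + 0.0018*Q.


Q^(1/3) = 13.660
z^(5/3) = 43.755
First term = 0.071 * 13.660 * 43.755 = 42.438
Second term = 0.0018 * 2549.124 = 4.5884
m = 47.026 kg/s

47.026 kg/s


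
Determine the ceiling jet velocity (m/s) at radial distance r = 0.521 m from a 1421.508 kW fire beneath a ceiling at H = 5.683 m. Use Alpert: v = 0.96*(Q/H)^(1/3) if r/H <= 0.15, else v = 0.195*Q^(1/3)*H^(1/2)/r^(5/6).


r/H = 0.521 / 5.683 = 0.091677
r/H <= 0.15, so v = 0.96*(Q/H)^(1/3)
Q/H = 250.13
(Q/H)^(1/3) = 6.3007
v = 0.96 * 6.3007 = 6.0487 m/s

6.0487 m/s


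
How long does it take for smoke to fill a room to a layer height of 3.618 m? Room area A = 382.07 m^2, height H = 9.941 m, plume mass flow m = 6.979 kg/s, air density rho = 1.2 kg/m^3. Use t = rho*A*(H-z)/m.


H - z = 6.323 m
t = 1.2 * 382.07 * 6.323 / 6.979 = 415.39 s

415.39 s


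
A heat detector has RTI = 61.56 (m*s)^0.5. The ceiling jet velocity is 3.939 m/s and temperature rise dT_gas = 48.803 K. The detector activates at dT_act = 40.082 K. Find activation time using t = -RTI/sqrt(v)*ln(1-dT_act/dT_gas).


dT_act/dT_gas = 0.82130
ln(1 - 0.82130) = -1.7221
t = -61.56 / sqrt(3.939) * -1.7221 = 53.414 s

53.414 s


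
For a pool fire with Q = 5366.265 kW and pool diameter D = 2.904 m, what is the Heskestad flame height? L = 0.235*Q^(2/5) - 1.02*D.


Q^(2/5) = 31.036
0.235 * Q^(2/5) = 7.2935
1.02 * D = 2.9621
L = 4.3314 m

4.3314 m


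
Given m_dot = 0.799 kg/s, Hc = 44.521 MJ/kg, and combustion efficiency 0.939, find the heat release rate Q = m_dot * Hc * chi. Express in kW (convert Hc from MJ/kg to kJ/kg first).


Hc = 44.521 MJ/kg = 44.521 * 1000 kJ/kg = 44521 kJ/kg
Q = 0.799 kg/s * 44521 kJ/kg * 0.939 = 33402 kW

33402 kW


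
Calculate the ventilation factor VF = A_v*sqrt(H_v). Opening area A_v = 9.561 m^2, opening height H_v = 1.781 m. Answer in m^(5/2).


sqrt(H_v) = 1.3345
VF = 9.561 * 1.3345 = 12.760 m^(5/2)

12.760 m^(5/2)


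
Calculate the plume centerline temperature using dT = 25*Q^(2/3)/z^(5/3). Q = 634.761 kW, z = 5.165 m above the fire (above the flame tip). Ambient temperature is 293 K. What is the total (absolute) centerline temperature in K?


Q^(2/3) = 73.860
z^(5/3) = 15.433
dT = 25 * 73.860 / 15.433 = 119.65 K
T = 293 + 119.65 = 412.65 K

412.65 K


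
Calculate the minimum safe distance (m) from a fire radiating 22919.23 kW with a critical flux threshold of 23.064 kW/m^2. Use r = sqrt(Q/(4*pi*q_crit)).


4*pi*q_crit = 289.83
Q/(4*pi*q_crit) = 79.078
r = sqrt(79.078) = 8.8926 m

8.8926 m


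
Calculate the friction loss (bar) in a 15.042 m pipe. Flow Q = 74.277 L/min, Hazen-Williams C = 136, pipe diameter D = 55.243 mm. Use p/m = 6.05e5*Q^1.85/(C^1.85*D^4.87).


Q^1.85 = 2891.2
C^1.85 = 8852.1
D^4.87 = 3.0541e+08
p/m = 0.00064699 bar/m
p_total = 0.00064699 * 15.042 = 0.0097320 bar

0.0097320 bar


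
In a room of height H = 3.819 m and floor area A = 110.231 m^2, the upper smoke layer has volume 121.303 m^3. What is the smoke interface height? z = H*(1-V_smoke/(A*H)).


V/(A*H) = 0.28815
1 - 0.28815 = 0.71185
z = 3.819 * 0.71185 = 2.7186 m

2.7186 m


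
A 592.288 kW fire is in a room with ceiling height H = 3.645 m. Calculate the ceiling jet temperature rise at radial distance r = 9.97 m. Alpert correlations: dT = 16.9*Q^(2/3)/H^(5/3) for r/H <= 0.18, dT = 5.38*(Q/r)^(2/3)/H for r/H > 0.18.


r/H = 9.97 / 3.645 = 2.7353
r/H > 0.18, so dT = 5.38*(Q/r)^(2/3)/H
Q/r = 59.407
(Q/r)^(2/3) = 15.225
dT = 5.38 * 15.225 / 3.645 = 22.472 K

22.472 K


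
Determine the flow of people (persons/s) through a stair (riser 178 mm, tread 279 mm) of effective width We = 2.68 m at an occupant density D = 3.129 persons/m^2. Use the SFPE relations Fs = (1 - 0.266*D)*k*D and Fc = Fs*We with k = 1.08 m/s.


1 - 0.266*D = 1 - 0.266*3.129 = 0.16769
Fs = 0.16769 * 1.08 * 3.129 = 0.56666 persons/(s*m)
Fc = 0.56666 * 2.68 = 1.5187 persons/s

1.5187 persons/s
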